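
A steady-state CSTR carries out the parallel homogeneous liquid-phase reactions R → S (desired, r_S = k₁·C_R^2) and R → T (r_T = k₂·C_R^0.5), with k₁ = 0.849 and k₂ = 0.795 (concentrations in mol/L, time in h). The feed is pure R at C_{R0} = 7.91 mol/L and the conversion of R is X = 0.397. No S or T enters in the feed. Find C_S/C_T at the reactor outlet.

11.1

Exit C_R = C_{R0}(1−X) = 7.91×0.603 = 4.770 mol/L.
In a CSTR the entire volume is at exit conditions, so r_S = 0.849×4.770^2 = 19.32 and r_T = 0.795×4.770^0.5 = 1.736.
Overall selectivity = C_S/C_T = r_Sτ/(r_Tτ) = r_S/r_T = 11.1.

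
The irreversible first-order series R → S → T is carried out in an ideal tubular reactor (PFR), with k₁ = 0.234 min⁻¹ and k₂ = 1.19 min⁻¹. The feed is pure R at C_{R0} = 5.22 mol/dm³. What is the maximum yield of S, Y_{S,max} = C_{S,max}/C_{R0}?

At the optimum, C_{S,max}/C_{R0} = (k₁/k₂)^[k₂/(k₂−k₁)].
= (0.234/1.19)^(1.19/(1.19−0.234)) = (0.1966)^(1.245) = 0.1321.

0.132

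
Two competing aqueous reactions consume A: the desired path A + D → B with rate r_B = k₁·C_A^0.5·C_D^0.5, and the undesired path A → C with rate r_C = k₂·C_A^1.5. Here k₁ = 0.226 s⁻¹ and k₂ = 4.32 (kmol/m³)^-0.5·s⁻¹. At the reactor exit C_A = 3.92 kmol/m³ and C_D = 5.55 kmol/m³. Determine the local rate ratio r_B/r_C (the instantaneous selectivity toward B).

S_{B/C} = r_B/r_C = (k₁·C_A^0.5·C_D^0.5)/(k₂·C_A^1.5) = (k₁/k₂)·C_A⁻¹·C_D^0.5.
= (0.226×3.920^0.5×5.550^0.5) / (4.32×3.920^1.5) = 1.054/33.53 = 0.0314.

0.0314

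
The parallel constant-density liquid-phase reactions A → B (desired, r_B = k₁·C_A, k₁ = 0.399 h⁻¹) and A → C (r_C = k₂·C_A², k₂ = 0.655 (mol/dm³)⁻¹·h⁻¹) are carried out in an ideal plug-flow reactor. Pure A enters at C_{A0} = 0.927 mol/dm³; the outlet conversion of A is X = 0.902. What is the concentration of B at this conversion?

0.479 mol/dm³

C_A = C_{A0}(1−X) = 0.09085 mol/dm³.
Along a PFR/batch, dC_B/dC_A = −r_B/(r_B+r_C) = −k₁/(k₁+k₂·C_A).
Integrating from C_{A0} to C_A: C_B = (0.399/0.655)·ln[(0.399+0.655·0.927)/(0.399+0.655·0.0908)] = 0.6092·ln(1.006/0.4585) = 0.4788 mol/dm³.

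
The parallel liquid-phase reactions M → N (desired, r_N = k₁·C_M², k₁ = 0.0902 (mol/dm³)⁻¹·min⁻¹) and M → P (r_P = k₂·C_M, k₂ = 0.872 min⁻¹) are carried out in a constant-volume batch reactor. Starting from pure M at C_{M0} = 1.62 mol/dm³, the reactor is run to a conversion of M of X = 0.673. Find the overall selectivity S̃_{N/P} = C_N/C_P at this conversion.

0.110

C_M = C_{M0}(1−X) = 0.5297 mol/dm³.
Along a PFR/batch, dC_P/dC_M = −r_P/(r_N+r_P) = −k₂/(k₂+k₁·C_M).
Integrating from C_{M0} to C_M: C_P = (0.872/0.0902)·ln[(0.872+0.0902·1.62)/(0.872+0.0902·0.530)] = 9.667·ln(1.018/0.9198) = 0.9820 mol/dm³.
Then C_N = (C_{M0}−C_M) − C_P = 1.090 − 0.9820 = 0.1082 mol/dm³.
S̃_{N/P} = C_N/C_P = 0.1082/0.9820 = 0.110.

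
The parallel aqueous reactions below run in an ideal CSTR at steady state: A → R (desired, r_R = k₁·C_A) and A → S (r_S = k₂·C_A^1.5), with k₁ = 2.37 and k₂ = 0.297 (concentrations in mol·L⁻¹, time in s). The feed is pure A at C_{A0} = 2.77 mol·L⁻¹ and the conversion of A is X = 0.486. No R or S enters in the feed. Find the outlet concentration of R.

Exit C_A = C_{A0}(1−X) = 2.77×0.514 = 1.424 mol·L⁻¹.
In a CSTR the entire volume is at exit conditions, so r_R = 2.37×1.424 = 3.374 and r_S = 0.297×1.424^1.5 = 0.5046.
Fraction of consumed A going to R: r_R/(r_R+r_S) = 0.8699.
C_R = 0.8699·C_{A0}·X = 0.8699×2.77×0.486 = 1.17 mol·L⁻¹.

1.17 mol·L⁻¹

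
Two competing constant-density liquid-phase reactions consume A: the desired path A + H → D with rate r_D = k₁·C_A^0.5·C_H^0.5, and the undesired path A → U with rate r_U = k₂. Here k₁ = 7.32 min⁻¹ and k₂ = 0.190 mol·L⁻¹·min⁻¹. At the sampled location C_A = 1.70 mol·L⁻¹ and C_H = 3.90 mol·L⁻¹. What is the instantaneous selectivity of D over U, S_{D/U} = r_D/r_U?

99.2

S_{D/U} = r_D/r_U = (k₁·C_A^0.5·C_H^0.5)/(k₂) = (k₁/k₂)·C_A^0.5·C_H^0.5.
= (7.32×1.700^0.5×3.900^0.5) / (0.190) = 18.85/0.1900 = 99.2.
Since the desired path is higher order in A, keeping C_A high (PFR or concentrated feed) favours D.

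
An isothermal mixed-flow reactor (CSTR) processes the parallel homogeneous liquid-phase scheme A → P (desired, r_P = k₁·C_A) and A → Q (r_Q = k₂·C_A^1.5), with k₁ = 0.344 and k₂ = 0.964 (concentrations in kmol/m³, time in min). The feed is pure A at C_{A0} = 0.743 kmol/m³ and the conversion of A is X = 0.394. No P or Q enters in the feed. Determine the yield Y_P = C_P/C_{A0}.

Exit C_A = C_{A0}(1−X) = 0.743×0.606 = 0.4503 kmol/m³.
In a CSTR the entire volume is at exit conditions, so r_P = 0.344×0.4503 = 0.1549 and r_Q = 0.964×0.4503^1.5 = 0.2913.
Fraction of consumed A going to P: r_P/(r_P+r_Q) = 0.3472.
C_P = 0.3472·C_{A0}·X = 0.3472×0.743×0.394 = 0.102 kmol/m³; Y_P = C_P/C_{A0} = 0.137.

0.137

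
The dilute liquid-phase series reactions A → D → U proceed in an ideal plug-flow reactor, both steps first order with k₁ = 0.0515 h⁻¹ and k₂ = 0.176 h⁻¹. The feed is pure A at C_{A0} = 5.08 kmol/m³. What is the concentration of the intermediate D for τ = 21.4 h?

0.649 kmol/m³

The intermediate concentration in a first-order A→B→C sequence is C_D = k₁C_{A0}(e^(−k₁τ) − e^(−k₂τ))/(k₂−k₁).
e^(−k₁τ) = e^(−0.0515×21.4) = e^(−1.102) = 0.3322; e^(−k₂τ) = e^(−3.766) = 0.02314.
C_D = 0.0515×5.08/(0.176−0.0515) × (0.3322−0.02314) = 2.101×0.3090 = 0.6494 kmol/m³.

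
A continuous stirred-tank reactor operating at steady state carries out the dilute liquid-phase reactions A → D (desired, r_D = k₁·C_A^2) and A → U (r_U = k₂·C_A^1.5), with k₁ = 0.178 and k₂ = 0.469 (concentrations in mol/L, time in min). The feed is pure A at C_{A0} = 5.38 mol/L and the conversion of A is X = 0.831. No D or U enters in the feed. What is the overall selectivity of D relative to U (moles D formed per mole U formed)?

0.362

Exit C_A = C_{A0}(1−X) = 5.38×0.169 = 0.9092 mol/L.
Rates in a CSTR are evaluated at the outlet concentration: r_D = 0.178×0.9092^2 = 0.1471, r_U = 0.469×0.9092^1.5 = 0.4066.
Overall selectivity = C_D/C_U = r_Dτ/(r_Uτ) = r_D/r_U = 0.362.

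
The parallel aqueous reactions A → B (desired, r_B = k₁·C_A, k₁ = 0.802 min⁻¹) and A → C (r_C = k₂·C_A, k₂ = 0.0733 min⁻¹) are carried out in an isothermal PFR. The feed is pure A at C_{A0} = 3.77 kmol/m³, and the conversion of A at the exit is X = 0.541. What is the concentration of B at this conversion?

C_A = C_{A0}(1−X) = 1.730 kmol/m³.
Both paths are first order in A, so the instantaneous fraction to B is constant: dC_B/d(−C_A) = k₁/(k₁+k₂) = 0.9163.
C_B = 0.9163·(C_{A0}−C_A) = 0.9163×2.040 = 1.87 kmol/m³.

1.87 kmol/m³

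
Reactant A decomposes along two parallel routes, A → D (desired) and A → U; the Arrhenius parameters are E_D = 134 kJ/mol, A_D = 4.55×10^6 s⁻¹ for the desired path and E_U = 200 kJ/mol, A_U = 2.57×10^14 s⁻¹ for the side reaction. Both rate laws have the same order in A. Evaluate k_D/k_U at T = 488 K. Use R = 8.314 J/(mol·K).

0.206

Since both paths have the same order in A, the concentration cancels and S_{D/U} = k_D/k_U = (A_D/A_U)·exp[(E_U−E_D)/(RT)].
(E_U−E_D)/(RT) = (200−134)×10³/(8.314×488) = 66000/4057 = 16.27.
k_D/k_U = (4.55×10^6/2.57×10^14)·exp(16.27) = 1.770×10^-8 × 1.161×10^7 = 0.206.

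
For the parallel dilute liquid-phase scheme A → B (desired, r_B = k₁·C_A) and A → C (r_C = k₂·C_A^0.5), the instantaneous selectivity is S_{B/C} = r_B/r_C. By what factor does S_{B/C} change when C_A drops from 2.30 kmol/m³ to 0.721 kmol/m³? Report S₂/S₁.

0.560

S_{B/C} = (k₁/k₂)·C_A^0.5, so S₂/S₁ = (C_{A,2}/C_{A,1})^0.5.
= (0.721/2.30)^0.5 = (0.3135)^0.5 = 0.560.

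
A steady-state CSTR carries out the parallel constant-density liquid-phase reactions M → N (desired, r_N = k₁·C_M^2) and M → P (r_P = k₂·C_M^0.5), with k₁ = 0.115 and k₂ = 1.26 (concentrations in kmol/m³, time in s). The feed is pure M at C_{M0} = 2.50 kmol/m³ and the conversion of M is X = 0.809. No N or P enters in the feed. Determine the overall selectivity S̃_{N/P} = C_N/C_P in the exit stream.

0.0301

Exit C_M = C_{M0}(1−X) = 2.50×0.191 = 0.4775 kmol/m³.
A CSTR operates uniformly at the exit composition, giving r_N = 0.02622 and r_P = 0.8707 (each k·C_M^n at C_M = 0.4775).
Overall selectivity = C_N/C_P = r_Nτ/(r_Pτ) = r_N/r_P = 0.0301.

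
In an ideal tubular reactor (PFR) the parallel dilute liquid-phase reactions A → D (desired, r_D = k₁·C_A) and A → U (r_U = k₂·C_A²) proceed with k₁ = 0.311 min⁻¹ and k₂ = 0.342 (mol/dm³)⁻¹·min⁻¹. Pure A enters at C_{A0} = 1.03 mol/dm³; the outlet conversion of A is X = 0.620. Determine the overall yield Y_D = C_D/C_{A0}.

C_A = C_{A0}(1−X) = 0.3914 mol/dm³.
Along a PFR/batch, dC_D/dC_A = −r_D/(r_D+r_U) = −k₁/(k₁+k₂·C_A).
Integrating from C_{A0} to C_A: C_D = (0.311/0.342)·ln[(0.311+0.342·1.03)/(0.311+0.342·0.391)] = 0.9094·ln(0.6633/0.4449) = 0.3632 mol/dm³.
Y_D = C_D/C_{A0} = 0.3632/1.03 = 0.353.

0.353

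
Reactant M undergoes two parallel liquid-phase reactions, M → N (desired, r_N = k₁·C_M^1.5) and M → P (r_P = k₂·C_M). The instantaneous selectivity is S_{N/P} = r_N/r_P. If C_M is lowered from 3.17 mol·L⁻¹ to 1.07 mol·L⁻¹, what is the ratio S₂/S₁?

S_{N/P} = (k₁/k₂)·C_M^0.5, so S₂/S₁ = (C_{M,2}/C_{M,1})^0.5.
= (1.07/3.17)^0.5 = (0.3375)^0.5 = 0.581.
Selectivity toward N falls as C_M falls — high-concentration operation is favoured.

0.581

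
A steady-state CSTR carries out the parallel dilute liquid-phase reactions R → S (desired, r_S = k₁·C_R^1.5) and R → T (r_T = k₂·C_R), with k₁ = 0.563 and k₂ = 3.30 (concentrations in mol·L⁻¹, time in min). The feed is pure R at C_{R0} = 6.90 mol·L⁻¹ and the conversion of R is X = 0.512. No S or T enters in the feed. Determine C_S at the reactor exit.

0.842 mol·L⁻¹

Exit C_R = C_{R0}(1−X) = 6.90×0.488 = 3.367 mol·L⁻¹.
In a CSTR the entire volume is at exit conditions, so r_S = 0.563×3.367^1.5 = 3.479 and r_T = 3.30×3.367 = 11.11.
Fraction of consumed R going to S: r_S/(r_S+r_T) = 0.2384.
C_S = 0.2384·C_{R0}·X = 0.2384×6.90×0.512 = 0.842 mol·L⁻¹.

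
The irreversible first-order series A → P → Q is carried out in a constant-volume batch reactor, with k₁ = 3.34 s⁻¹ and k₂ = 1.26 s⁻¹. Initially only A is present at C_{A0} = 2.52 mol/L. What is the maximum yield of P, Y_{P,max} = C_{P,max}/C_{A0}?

For a first-order series the maximum intermediate yield is C_{P,max}/C_{A0} = (k₁/k₂)^[k₂/(k₂−k₁)].
= (3.34/1.26)^(1.26/(1.26−3.34)) = (2.651)^(-0.6058) = 0.5540.

0.554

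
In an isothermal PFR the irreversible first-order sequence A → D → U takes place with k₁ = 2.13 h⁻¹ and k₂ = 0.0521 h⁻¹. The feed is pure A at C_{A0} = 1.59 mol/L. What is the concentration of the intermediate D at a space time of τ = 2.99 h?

Solving the coupled first-order balances gives C_D(τ) = [k₁/(k₂−k₁)]·C_{A0}·(e^(−k₁τ) − e^(−k₂τ)).
e^(−k₁τ) = e^(−2.13×2.99) = e^(−6.369) = 0.001714; e^(−k₂τ) = e^(−0.1558) = 0.8557.
C_D = 2.13×1.59/(0.0521−2.13) × (0.001714−0.8557) = (-1.630)×(-0.8540) = 1.392 mol/L.

1.39 mol/L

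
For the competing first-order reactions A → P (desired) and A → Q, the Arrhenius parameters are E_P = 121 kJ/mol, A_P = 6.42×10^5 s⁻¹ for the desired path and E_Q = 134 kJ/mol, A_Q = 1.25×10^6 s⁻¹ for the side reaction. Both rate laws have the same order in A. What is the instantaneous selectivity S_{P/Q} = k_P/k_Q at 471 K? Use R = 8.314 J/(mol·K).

14.2

Since both paths have the same order in A, the concentration cancels and S_{P/Q} = k_P/k_Q = (A_P/A_Q)·exp[(E_Q−E_P)/(RT)].
(E_Q−E_P)/(RT) = (134−121)×10³/(8.314×471) = 13000/3916 = 3.320.
k_P/k_Q = (6.42×10^5/1.25×10^6)·exp(3.320) = 0.5136 × 27.65 = 14.2.
Since E_P < E_Q, lowering the temperature improves selectivity toward P.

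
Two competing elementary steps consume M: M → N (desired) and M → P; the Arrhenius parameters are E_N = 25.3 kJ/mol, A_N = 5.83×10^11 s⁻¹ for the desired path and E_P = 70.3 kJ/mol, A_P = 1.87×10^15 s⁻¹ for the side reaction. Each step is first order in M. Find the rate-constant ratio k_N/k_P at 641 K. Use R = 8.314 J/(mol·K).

1.45

k_N/k_P = (A_N/A_P)·exp[−(E_N−E_P)/(RT)] = (A_N/A_P)·exp[(E_P−E_N)/(RT)].
(E_P−E_N)/(RT) = (70.3−25.3)×10³/(8.314×641) = 45000/5329 = 8.444.
k_N/k_P = (5.83×10^11/1.87×10^15)·exp(8.444) = 3.118×10^-4 × 4647 = 1.45.
Since E_N < E_P, lowering the temperature improves selectivity toward N.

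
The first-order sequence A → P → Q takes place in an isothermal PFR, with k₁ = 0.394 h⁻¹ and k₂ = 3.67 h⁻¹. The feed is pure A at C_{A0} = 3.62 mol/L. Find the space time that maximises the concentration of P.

0.681 h

The intermediate peaks when r₁ = r₂, i.e. k₁e^(−k₁τ) = k₂e^(−k₂τ), giving τ_opt = ln(k₂/k₁)/(k₂−k₁).
= ln(3.67/0.394)/(3.67−0.394) = ln(9.315)/3.276 = 2.232/3.276 = 0.681 h.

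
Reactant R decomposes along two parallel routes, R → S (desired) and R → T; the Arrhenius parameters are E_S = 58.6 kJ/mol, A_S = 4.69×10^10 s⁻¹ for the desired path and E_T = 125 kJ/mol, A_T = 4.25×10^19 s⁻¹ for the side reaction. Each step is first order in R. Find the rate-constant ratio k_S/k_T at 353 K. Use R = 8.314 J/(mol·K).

Since both paths have the same order in R, the concentration cancels and S_{S/T} = k_S/k_T = (A_S/A_T)·exp[(E_T−E_S)/(RT)].
(E_T−E_S)/(RT) = (125−58.6)×10³/(8.314×353) = 66400/2935 = 22.62.
k_S/k_T = (4.69×10^10/4.25×10^19)·exp(22.62) = 1.104×10^-9 × 6.696×10^9 = 7.39.

7.39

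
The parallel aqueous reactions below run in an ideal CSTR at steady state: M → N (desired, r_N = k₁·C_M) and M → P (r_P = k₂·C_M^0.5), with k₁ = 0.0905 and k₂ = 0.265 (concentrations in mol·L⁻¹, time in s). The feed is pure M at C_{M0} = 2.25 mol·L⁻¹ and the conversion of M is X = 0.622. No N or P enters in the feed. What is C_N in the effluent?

Exit C_M = C_{M0}(1−X) = 2.25×0.378 = 0.8505 mol·L⁻¹.
Rates in a CSTR are evaluated at the outlet concentration: r_N = 0.0905×0.8505 = 0.07697, r_P = 0.265×0.8505^0.5 = 0.2444.
Fraction of consumed M going to N: r_N/(r_N+r_P) = 0.2395.
C_N = 0.2395·C_{M0}·X = 0.2395×2.25×0.622 = 0.335 mol·L⁻¹.

0.335 mol·L⁻¹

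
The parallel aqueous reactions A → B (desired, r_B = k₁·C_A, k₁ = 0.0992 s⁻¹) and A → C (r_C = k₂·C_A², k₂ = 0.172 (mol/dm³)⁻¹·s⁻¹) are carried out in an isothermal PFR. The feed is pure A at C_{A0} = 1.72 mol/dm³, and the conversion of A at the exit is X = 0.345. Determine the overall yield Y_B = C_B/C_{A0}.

C_A = C_{A0}(1−X) = 1.127 mol/dm³.
Along a PFR/batch, dC_B/dC_A = −r_B/(r_B+r_C) = −k₁/(k₁+k₂·C_A).
Integrating from C_{A0} to C_A: C_B = (0.0992/0.172)·ln[(0.0992+0.172·1.72)/(0.0992+0.172·1.13)] = 0.5767·ln(0.3950/0.2930) = 0.1724 mol/dm³.
Y_B = C_B/C_{A0} = 0.1724/1.72 = 0.100.

0.100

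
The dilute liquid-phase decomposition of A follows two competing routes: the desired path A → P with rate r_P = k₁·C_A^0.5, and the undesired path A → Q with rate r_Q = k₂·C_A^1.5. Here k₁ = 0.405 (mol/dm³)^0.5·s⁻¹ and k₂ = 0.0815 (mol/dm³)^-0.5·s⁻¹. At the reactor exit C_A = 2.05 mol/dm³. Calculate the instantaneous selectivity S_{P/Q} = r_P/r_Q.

S_{P/Q} = r_P/r_Q = (k₁·C_A^0.5)/(k₂·C_A^1.5) = (k₁/k₂)·C_A⁻¹.
= (0.405×2.050^0.5) / (0.0815×2.050^1.5) = 0.5799/0.2392 = 2.42.
The undesired path is higher order in A, so low C_A (CSTR or dilute feed) favours P.

2.42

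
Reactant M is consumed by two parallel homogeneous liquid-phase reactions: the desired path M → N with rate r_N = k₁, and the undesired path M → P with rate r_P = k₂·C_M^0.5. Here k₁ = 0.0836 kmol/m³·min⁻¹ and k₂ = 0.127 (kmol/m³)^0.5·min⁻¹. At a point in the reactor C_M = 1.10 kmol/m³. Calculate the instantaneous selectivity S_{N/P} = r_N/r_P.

0.628

S_{N/P} = r_N/r_P = (k₁)/(k₂·C_M^0.5) = (k₁/k₂)·C_M^-0.5.
= (0.0836) / (0.127×1.100^0.5) = 0.08360/0.1332 = 0.628.
The undesired path is higher order in M, so low C_M (CSTR or dilute feed) favours N.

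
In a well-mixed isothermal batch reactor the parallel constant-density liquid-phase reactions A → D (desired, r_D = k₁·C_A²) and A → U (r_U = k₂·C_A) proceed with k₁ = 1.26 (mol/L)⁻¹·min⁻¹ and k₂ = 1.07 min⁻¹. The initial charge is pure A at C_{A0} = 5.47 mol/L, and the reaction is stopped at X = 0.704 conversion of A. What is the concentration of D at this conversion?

C_A = C_{A0}(1−X) = 1.619 mol/L.
Along a PFR/batch, dC_U/dC_A = −r_U/(r_D+r_U) = −k₂/(k₂+k₁·C_A).
Integrating from C_{A0} to C_A: C_U = (1.07/1.26)·ln[(1.07+1.26·5.47)/(1.07+1.26·1.62)] = 0.8492·ln(7.962/3.110) = 0.7983 mol/L.
Then C_D = (C_{A0}−C_A) − C_U = 3.851 − 0.7983 = 3.053 mol/L.

3.05 mol/L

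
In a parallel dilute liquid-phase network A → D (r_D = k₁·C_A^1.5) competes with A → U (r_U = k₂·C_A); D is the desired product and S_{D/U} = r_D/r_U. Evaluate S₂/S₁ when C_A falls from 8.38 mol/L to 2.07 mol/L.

0.497

S_{D/U} = (k₁/k₂)·C_A^0.5, so S₂/S₁ = (C_{A,2}/C_{A,1})^0.5.
= (2.07/8.38)^0.5 = (0.2470)^0.5 = 0.497.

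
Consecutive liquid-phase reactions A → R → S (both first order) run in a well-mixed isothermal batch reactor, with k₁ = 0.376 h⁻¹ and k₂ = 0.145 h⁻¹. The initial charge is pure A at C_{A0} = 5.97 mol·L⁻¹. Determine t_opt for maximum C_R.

For first-order series the maximum of C_R occurs at t_opt = ln(k₂/k₁)/(k₂−k₁).
= ln(0.145/0.376)/(0.145−0.376) = ln(0.3856)/-0.2310 = -0.9529/-0.2310 = 4.12 h.

4.12 h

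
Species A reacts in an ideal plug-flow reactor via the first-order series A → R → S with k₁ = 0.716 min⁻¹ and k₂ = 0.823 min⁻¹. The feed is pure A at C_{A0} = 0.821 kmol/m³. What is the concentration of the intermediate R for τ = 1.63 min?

0.274 kmol/m³

For first-order series with pure A initially, C_R(τ) = k₁C_{A0}/(k₂−k₁)·(e^(−k₁τ) − e^(−k₂τ)).
e^(−k₁τ) = e^(−0.716×1.63) = e^(−1.167) = 0.3113; e^(−k₂τ) = e^(−1.341) = 0.2615.
C_R = 0.716×0.821/(0.823−0.716) × (0.3113−0.2615) = 5.494×0.04982 = 0.2737 kmol/m³.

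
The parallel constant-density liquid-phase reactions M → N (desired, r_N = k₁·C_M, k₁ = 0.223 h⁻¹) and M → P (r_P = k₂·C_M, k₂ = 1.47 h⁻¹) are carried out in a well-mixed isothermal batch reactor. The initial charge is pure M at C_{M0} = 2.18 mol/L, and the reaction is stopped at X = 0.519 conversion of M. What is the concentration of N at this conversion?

0.149 mol/L

C_M = C_{M0}(1−X) = 1.049 mol/L.
Both paths are first order in M, so the instantaneous fraction to N is constant: dC_N/d(−C_M) = k₁/(k₁+k₂) = 0.1317.
C_N = 0.1317·(C_{M0}−C_M) = 0.1317×1.131 = 0.149 mol/L.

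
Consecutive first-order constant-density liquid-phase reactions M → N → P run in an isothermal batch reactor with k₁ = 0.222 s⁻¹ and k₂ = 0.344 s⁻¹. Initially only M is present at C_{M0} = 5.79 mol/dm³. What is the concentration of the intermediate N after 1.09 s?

For first-order series with pure M initially, C_N(t) = k₁C_{M0}/(k₂−k₁)·(e^(−k₁t) − e^(−k₂t)).
e^(−k₁t) = e^(−0.222×1.09) = e^(−0.2420) = 0.7851; e^(−k₂t) = e^(−0.3750) = 0.6873.
C_N = 0.222×5.79/(0.344−0.222) × (0.7851−0.6873) = 10.54×0.09776 = 1.030 mol/dm³.

1.03 mol/dm³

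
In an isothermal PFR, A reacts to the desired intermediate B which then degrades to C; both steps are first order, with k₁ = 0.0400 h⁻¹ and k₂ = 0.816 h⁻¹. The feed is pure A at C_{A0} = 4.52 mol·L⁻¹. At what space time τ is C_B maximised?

3.89 h

Setting dC_B/dτ = 0 gives τ_opt = ln(k₂/k₁)/(k₂−k₁).
= ln(0.816/0.0400)/(0.816−0.0400) = ln(20.40)/0.7760 = 3.016/0.7760 = 3.89 h.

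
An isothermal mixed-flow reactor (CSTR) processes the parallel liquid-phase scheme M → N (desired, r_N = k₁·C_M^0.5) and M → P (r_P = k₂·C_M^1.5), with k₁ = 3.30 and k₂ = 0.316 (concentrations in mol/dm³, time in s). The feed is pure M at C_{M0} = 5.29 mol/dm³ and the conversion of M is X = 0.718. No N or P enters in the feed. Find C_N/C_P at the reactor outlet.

7.00

Exit C_M = C_{M0}(1−X) = 5.29×0.282 = 1.492 mol/dm³.
A CSTR operates uniformly at the exit composition, giving r_N = 4.031 and r_P = 0.5758 (each k·C_M^n at C_M = 1.492).
Overall selectivity = C_N/C_P = r_Nτ/(r_Pτ) = r_N/r_P = 7.00.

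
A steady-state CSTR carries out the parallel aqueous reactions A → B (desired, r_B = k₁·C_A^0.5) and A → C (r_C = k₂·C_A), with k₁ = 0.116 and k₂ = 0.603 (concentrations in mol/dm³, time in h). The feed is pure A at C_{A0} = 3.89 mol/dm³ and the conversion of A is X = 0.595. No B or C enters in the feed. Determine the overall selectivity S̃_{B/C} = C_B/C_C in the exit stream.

Exit C_A = C_{A0}(1−X) = 3.89×0.405 = 1.575 mol/dm³.
In a CSTR the entire volume is at exit conditions, so r_B = 0.116×1.575^0.5 = 0.1456 and r_C = 0.603×1.575 = 0.9500.
Overall selectivity = C_B/C_C = r_Bτ/(r_Cτ) = r_B/r_C = 0.153.

0.153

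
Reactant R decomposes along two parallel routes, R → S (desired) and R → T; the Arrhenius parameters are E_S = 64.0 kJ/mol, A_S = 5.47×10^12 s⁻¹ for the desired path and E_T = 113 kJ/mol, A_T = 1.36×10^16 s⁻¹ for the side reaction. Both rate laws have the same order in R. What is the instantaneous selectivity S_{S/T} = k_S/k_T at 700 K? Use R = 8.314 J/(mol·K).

Since both paths have the same order in R, the concentration cancels and S_{S/T} = k_S/k_T = (A_S/A_T)·exp[(E_T−E_S)/(RT)].
(E_T−E_S)/(RT) = (113−64.0)×10³/(8.314×700) = 49000/5820 = 8.420.
k_S/k_T = (5.47×10^12/1.36×10^16)·exp(8.420) = 4.022×10^-4 × 4535 = 1.82.
Since E_S < E_T, lowering the temperature improves selectivity toward S.

1.82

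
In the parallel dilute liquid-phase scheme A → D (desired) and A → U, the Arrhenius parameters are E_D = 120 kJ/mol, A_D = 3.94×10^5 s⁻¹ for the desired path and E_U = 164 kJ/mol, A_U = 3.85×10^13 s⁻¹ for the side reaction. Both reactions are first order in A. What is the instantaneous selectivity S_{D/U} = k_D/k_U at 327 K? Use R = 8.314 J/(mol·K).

With equal orders, S_{D/U} = k_D/k_U = (A_D/A_U)·exp[(E_U−E_D)/(RT)].
(E_U−E_D)/(RT) = (164−120)×10³/(8.314×327) = 44000/2719 = 16.18.
k_D/k_U = (3.94×10^5/3.85×10^13)·exp(16.18) = 1.023×10^-8 × 1.068×10^7 = 0.109.
Since E_D < E_U, lowering the temperature improves selectivity toward D.

0.109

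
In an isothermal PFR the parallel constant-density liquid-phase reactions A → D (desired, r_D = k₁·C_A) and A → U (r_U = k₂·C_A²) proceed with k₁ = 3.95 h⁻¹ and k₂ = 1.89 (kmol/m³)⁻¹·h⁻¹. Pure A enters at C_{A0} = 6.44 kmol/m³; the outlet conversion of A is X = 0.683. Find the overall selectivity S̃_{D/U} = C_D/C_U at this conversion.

0.525

C_A = C_{A0}(1−X) = 2.041 kmol/m³.
Along a PFR/batch, dC_D/dC_A = −r_D/(r_D+r_U) = −k₁/(k₁+k₂·C_A).
Integrating from C_{A0} to C_A: C_D = (3.95/1.89)·ln[(3.95+1.89·6.44)/(3.95+1.89·2.04)] = 2.090·ln(16.12/7.808) = 1.515 kmol/m³.
C_U = (C_{A0}−C_A)−C_D = 2.883 kmol/m³; S̃_{D/U} = 1.515/2.883 = 0.525.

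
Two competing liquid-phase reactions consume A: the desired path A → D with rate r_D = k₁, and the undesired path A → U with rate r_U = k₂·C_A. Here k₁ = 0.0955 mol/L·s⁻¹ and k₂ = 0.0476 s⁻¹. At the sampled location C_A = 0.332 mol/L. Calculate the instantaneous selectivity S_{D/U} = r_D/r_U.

S_{D/U} = r_D/r_U = (k₁)/(k₂·C_A) = (k₁/k₂)·C_A⁻¹.
= (0.0955) / (0.0476×0.3320) = 0.09550/0.01580 = 6.04.

6.04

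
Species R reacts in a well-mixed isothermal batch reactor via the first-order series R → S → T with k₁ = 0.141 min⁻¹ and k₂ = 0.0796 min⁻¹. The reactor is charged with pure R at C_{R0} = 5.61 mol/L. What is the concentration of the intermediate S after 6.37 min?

2.51 mol/L

The intermediate concentration in a first-order A→B→C sequence is C_S = k₁C_{R0}(e^(−k₁t) − e^(−k₂t))/(k₂−k₁).
e^(−k₁t) = e^(−0.141×6.37) = e^(−0.8982) = 0.4073; e^(−k₂t) = e^(−0.5071) = 0.6023.
C_S = 0.141×5.61/(0.0796−0.141) × (0.4073−0.6023) = (-12.88)×(-0.1950) = 2.512 mol/L.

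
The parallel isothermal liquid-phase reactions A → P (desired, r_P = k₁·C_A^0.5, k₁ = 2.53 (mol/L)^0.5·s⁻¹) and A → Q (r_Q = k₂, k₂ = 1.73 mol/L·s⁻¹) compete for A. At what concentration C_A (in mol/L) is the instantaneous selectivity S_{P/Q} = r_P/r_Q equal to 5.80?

S_{P/Q} = (k₁/k₂)·C_A^0.5 ⇒ C_A = (S·k₂/k₁)^(2).
= (5.80×1.73/2.53)^(2) = (3.966)^(2) = 15.7 mol/L.

15.7 mol/L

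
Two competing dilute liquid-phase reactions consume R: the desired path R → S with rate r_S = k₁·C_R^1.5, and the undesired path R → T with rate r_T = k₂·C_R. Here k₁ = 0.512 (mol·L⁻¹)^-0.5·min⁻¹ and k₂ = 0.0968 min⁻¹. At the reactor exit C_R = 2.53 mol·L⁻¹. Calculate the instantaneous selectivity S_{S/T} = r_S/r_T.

S_{S/T} = r_S/r_T = (k₁·C_R^1.5)/(k₂·C_R) = (k₁/k₂)·C_R^0.5.
= (0.512×2.530^1.5) / (0.0968×2.530) = 2.060/0.2449 = 8.41.
Since the desired path is higher order in R, keeping C_R high (PFR or concentrated feed) favours S.

8.41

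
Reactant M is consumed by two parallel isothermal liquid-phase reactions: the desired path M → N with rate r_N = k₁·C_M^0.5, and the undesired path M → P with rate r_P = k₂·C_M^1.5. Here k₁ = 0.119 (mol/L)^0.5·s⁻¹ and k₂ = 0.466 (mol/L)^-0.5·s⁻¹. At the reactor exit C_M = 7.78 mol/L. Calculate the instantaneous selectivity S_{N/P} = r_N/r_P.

0.0328

S_{N/P} = r_N/r_P = (k₁·C_M^0.5)/(k₂·C_M^1.5) = (k₁/k₂)·C_M⁻¹.
= (0.119×7.780^0.5) / (0.466×7.780^1.5) = 0.3319/10.11 = 0.0328.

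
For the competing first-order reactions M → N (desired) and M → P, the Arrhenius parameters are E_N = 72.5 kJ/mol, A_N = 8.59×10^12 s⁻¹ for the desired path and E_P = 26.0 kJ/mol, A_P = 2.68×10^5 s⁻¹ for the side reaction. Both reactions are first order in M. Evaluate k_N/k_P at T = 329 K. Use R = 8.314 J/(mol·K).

Since both paths have the same order in M, the concentration cancels and S_{N/P} = k_N/k_P = (A_N/A_P)·exp[(E_P−E_N)/(RT)].
(E_P−E_N)/(RT) = (26.0−72.5)×10³/(8.314×329) = -46500/2735 = -17.00.
k_N/k_P = (8.59×10^12/2.68×10^5)·exp(-17.00) = 3.205×10^7 × 4.140×10^-8 = 1.33.
Since E_N > E_P, raising the temperature improves selectivity toward N.

1.33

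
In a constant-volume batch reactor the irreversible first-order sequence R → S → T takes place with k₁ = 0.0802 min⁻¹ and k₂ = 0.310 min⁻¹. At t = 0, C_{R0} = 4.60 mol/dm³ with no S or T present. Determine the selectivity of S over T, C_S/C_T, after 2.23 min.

2.50

The intermediate concentration in a first-order A→B→C sequence is C_S = k₁C_{R0}(e^(−k₁t) − e^(−k₂t))/(k₂−k₁).
e^(−k₁t) = e^(−0.0802×2.23) = e^(−0.1788) = 0.8362; e^(−k₂t) = e^(−0.6913) = 0.5009.
C_S = 0.0802×4.60/(0.310−0.0802) × (0.8362−0.5009) = 1.605×0.3353 = 0.5383 mol/dm³.
C_R = C_{R0}e^(−k₁t) = 3.847 mol/dm³, so C_T = C_{R0}−C_R−C_S = 0.2150 mol/dm³; C_S/C_T = 2.50.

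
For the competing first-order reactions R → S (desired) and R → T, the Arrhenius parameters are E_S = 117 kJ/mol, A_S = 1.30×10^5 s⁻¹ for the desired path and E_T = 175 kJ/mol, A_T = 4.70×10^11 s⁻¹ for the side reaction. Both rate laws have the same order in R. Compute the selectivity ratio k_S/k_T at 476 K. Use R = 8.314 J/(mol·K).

With equal orders, S_{S/T} = k_S/k_T = (A_S/A_T)·exp[(E_T−E_S)/(RT)].
(E_T−E_S)/(RT) = (175−117)×10³/(8.314×476) = 58000/3957 = 14.66.
k_S/k_T = (1.30×10^5/4.70×10^11)·exp(14.66) = 2.766×10^-7 × 2.317×10^6 = 0.641.

0.641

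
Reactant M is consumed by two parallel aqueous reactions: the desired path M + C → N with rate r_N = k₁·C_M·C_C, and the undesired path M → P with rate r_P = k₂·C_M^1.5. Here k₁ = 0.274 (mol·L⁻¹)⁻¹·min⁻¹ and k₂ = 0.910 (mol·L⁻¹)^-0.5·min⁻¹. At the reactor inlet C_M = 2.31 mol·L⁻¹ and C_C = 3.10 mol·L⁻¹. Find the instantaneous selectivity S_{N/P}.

S_{N/P} = r_N/r_P = (k₁·C_M·C_C)/(k₂·C_M^1.5) = (k₁/k₂)·C_M^-0.5·C_C.
= (0.274×2.310×3.100) / (0.910×2.310^1.5) = 1.962/3.195 = 0.614.
The undesired path is higher order in M, so low C_M (CSTR or dilute feed) favours N.

0.614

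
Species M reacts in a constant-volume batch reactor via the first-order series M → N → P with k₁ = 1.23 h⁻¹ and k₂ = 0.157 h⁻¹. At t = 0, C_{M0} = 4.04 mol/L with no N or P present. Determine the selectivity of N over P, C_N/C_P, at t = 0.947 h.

Solving the coupled first-order balances gives C_N(t) = [k₁/(k₂−k₁)]·C_{M0}·(e^(−k₁t) − e^(−k₂t)).
e^(−k₁t) = e^(−1.23×0.947) = e^(−1.165) = 0.3120; e^(−k₂t) = e^(−0.1487) = 0.8618.
C_N = 1.23×4.04/(0.157−1.23) × (0.3120−0.8618) = (-4.631)×(-0.5499) = 2.546 mol/L.
C_M = C_{M0}e^(−k₁t) = 1.260 mol/L, so C_P = C_{M0}−C_M−C_N = 0.2331 mol/L; C_N/C_P = 10.9.

10.9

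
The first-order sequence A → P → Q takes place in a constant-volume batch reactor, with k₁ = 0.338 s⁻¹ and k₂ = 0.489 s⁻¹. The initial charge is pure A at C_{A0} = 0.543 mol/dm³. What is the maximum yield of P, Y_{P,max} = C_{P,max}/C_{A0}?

At the optimum, C_{P,max}/C_{A0} = (k₁/k₂)^[k₂/(k₂−k₁)].
= (0.338/0.489)^(0.489/(0.489−0.338)) = (0.6912)^(3.238) = 0.3024.

0.302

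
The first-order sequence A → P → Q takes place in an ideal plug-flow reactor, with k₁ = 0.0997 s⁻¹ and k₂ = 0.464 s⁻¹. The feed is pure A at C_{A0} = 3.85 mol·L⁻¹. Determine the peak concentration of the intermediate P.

0.543 mol·L⁻¹

Evaluating C_P at τ_opt = ln(k₂/k₁)/(k₂−k₁) gives C_{P,max}/C_{A0} = (k₁/k₂)^[k₂/(k₂−k₁)].
= (0.0997/0.464)^(0.464/(0.464−0.0997)) = (0.2149)^(1.274) = 0.1411.
C_{P,max} = 0.1411×3.85 = 0.543 mol·L⁻¹.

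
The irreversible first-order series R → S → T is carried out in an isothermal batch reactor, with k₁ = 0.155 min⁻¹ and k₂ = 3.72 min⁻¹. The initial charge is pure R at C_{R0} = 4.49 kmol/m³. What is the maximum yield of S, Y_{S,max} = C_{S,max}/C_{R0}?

Evaluating C_S at t_opt = ln(k₂/k₁)/(k₂−k₁) gives C_{S,max}/C_{R0} = (k₁/k₂)^[k₂/(k₂−k₁)].
= (0.155/3.72)^(3.72/(3.72−0.155)) = (0.04167)^(1.043) = 0.03629.

0.0363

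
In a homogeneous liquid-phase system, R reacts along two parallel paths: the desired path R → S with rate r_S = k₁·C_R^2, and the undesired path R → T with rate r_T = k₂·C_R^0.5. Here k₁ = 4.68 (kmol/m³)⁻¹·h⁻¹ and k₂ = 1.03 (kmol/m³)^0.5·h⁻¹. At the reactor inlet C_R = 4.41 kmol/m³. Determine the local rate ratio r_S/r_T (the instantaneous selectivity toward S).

42.1

S_{S/T} = r_S/r_T = (k₁·C_R^2)/(k₂·C_R^0.5) = (k₁/k₂)·C_R^1.5.
= (4.68×4.410^2) / (1.03×4.410^0.5) = 91.02/2.163 = 42.1.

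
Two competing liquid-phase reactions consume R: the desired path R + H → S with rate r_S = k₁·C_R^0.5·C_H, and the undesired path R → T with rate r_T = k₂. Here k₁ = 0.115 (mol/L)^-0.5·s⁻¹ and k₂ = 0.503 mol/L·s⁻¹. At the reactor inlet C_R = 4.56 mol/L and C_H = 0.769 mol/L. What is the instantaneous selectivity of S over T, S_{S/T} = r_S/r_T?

S_{S/T} = r_S/r_T = (k₁·C_R^0.5·C_H)/(k₂) = (k₁/k₂)·C_R^0.5·C_H.
= (0.115×4.560^0.5×0.7690) / (0.503) = 0.1888/0.5030 = 0.375.
Since the desired path is higher order in R, keeping C_R high (PFR or concentrated feed) favours S.

0.375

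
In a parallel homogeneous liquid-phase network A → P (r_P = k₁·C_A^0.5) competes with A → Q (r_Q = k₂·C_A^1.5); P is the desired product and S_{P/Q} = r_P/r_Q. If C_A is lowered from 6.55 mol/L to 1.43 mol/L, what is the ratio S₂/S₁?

S_{P/Q} = (k₁/k₂)·C_A⁻¹, so S₂/S₁ = (C_{A,2}/C_{A,1})⁻¹.
= 6.55/1.43 = 4.58.

4.58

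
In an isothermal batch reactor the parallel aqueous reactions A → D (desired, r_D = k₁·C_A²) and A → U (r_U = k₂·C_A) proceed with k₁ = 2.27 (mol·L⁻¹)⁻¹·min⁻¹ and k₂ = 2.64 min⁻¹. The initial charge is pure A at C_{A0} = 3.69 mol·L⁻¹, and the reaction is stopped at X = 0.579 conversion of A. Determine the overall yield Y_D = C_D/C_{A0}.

C_A = C_{A0}(1−X) = 1.553 mol·L⁻¹.
Along a PFR/batch, dC_U/dC_A = −r_U/(r_D+r_U) = −k₂/(k₂+k₁·C_A).
Integrating from C_{A0} to C_A: C_U = (2.64/2.27)·ln[(2.64+2.27·3.69)/(2.64+2.27·1.55)] = 1.163·ln(11.02/6.166) = 0.6748 mol·L⁻¹.
Then C_D = (C_{A0}−C_A) − C_U = 2.137 − 0.6748 = 1.462 mol·L⁻¹.
Y_D = C_D/C_{A0} = 1.462/3.69 = 0.396.

0.396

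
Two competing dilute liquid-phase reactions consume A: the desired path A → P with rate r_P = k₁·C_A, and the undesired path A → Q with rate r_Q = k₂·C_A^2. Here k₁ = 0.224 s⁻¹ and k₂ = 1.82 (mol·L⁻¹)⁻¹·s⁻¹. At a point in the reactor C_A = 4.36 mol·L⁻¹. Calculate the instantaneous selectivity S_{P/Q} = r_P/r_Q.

0.0282

S_{P/Q} = r_P/r_Q = (k₁·C_A)/(k₂·C_A^2) = (k₁/k₂)·C_A⁻¹.
= (0.224×4.360) / (1.82×4.360^2) = 0.9766/34.60 = 0.0282.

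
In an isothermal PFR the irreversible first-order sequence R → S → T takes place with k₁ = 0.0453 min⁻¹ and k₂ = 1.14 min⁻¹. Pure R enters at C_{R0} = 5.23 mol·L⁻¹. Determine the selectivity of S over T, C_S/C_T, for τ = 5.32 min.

For first-order series with pure R initially, C_S(τ) = k₁C_{R0}/(k₂−k₁)·(e^(−k₁τ) − e^(−k₂τ)).
e^(−k₁τ) = e^(−0.0453×5.32) = e^(−0.2410) = 0.7858; e^(−k₂τ) = e^(−6.065) = 0.002323.
C_S = 0.0453×5.23/(1.14−0.0453) × (0.7858−0.002323) = 0.2164×0.7835 = 0.1696 mol·L⁻¹.
C_R = C_{R0}e^(−k₁τ) = 4.110 mol·L⁻¹, so C_T = C_{R0}−C_R−C_S = 0.9505 mol·L⁻¹; C_S/C_T = 0.178.

0.178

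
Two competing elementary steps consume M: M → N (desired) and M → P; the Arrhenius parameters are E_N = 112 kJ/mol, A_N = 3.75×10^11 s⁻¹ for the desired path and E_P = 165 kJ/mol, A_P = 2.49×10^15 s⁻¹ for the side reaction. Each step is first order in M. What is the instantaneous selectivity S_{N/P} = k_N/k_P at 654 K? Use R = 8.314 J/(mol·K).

2.58

With equal orders, S_{N/P} = k_N/k_P = (A_N/A_P)·exp[(E_P−E_N)/(RT)].
(E_P−E_N)/(RT) = (165−112)×10³/(8.314×654) = 53000/5437 = 9.747.
k_N/k_P = (3.75×10^11/2.49×10^15)·exp(9.747) = 1.506×10^-4 × 17109 = 2.58.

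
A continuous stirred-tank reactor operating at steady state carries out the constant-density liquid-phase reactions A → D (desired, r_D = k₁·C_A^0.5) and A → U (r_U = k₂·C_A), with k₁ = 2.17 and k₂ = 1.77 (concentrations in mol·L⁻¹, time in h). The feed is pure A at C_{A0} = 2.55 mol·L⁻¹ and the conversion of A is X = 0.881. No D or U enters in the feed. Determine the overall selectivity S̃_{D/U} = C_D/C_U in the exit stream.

Exit C_A = C_{A0}(1−X) = 2.55×0.119 = 0.3034 mol·L⁻¹.
A CSTR operates uniformly at the exit composition, giving r_D = 1.195 and r_U = 0.5371 (each k·C_A^n at C_A = 0.3034).
Overall selectivity = C_D/C_U = r_Dτ/(r_Uτ) = r_D/r_U = 2.23.

2.23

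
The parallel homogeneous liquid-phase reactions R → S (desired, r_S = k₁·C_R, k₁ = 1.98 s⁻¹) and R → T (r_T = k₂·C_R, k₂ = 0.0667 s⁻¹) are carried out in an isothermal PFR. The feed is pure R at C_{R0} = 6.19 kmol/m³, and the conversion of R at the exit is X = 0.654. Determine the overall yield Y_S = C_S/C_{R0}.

C_R = C_{R0}(1−X) = 2.142 kmol/m³.
Both paths are first order in R, so the instantaneous fraction to S is constant: dC_S/d(−C_R) = k₁/(k₁+k₂) = 0.9674.
C_S = 0.9674·(C_{R0}−C_R) = 0.9674×4.048 = 3.92 kmol/m³.
Y_S = C_S/C_{R0} = 3.916/6.19 = 0.633.

0.633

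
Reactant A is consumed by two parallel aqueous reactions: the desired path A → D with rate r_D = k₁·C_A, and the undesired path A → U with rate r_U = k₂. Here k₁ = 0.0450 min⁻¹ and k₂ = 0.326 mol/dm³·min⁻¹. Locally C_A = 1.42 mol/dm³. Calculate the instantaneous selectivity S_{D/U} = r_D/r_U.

S_{D/U} = r_D/r_U = (k₁·C_A)/(k₂) = (k₁/k₂)·C_A.
= (0.0450×1.420) / (0.326) = 0.06390/0.3260 = 0.196.
Since the desired path is higher order in A, keeping C_A high (PFR or concentrated feed) favours D.

0.196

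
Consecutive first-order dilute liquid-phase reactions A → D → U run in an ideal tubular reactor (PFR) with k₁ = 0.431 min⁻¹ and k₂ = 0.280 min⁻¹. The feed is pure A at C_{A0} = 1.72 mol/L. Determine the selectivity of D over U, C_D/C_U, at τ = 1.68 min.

Solving the coupled first-order balances gives C_D(τ) = [k₁/(k₂−k₁)]·C_{A0}·(e^(−k₁τ) − e^(−k₂τ)).
e^(−k₁τ) = e^(−0.431×1.68) = e^(−0.7241) = 0.4848; e^(−k₂τ) = e^(−0.4704) = 0.6248.
C_D = 0.431×1.72/(0.280−0.431) × (0.4848−0.6248) = (-4.909)×(-0.1400) = 0.6872 mol/L.
C_A = C_{A0}e^(−k₁τ) = 0.8338 mol/L, so C_U = C_{A0}−C_A−C_D = 0.1990 mol/L; C_D/C_U = 3.45.

3.45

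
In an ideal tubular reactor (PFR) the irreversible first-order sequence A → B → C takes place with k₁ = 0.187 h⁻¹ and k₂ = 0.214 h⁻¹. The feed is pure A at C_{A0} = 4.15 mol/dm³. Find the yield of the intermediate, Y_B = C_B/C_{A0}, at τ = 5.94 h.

Solving the coupled first-order balances gives C_B(τ) = [k₁/(k₂−k₁)]·C_{A0}·(e^(−k₁τ) − e^(−k₂τ)).
e^(−k₁τ) = e^(−0.187×5.94) = e^(−1.111) = 0.3293; e^(−k₂τ) = e^(−1.271) = 0.2805.
C_B = 0.187×4.15/(0.214−0.187) × (0.3293−0.2805) = 28.74×0.04880 = 1.403 mol/dm³.
Y_B = C_B/C_{A0} = 1.403/4.15 = 0.338.

0.338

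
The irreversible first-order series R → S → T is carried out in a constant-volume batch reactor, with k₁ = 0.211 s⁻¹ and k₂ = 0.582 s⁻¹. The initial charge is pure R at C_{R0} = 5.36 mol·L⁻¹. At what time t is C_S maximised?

For first-order series the maximum of C_S occurs at t_opt = ln(k₂/k₁)/(k₂−k₁).
= ln(0.582/0.211)/(0.582−0.211) = ln(2.758)/0.3710 = 1.015/0.3710 = 2.73 s.

2.73 s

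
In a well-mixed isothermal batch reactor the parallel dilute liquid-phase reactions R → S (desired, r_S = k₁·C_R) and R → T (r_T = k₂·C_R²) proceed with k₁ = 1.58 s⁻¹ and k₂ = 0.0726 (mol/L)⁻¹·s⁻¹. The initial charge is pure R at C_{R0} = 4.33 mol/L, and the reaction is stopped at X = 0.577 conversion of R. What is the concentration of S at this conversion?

2.19 mol/L

C_R = C_{R0}(1−X) = 1.832 mol/L.
Along a PFR/batch, dC_S/dC_R = −r_S/(r_S+r_T) = −k₁/(k₁+k₂·C_R).
Integrating from C_{R0} to C_R: C_S = (1.58/0.0726)·ln[(1.58+0.0726·4.33)/(1.58+0.0726·1.83)] = 21.76·ln(1.894/1.713) = 2.190 mol/L.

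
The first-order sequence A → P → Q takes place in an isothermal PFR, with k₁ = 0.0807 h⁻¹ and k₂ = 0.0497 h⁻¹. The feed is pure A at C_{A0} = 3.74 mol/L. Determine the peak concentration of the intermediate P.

For a first-order series the maximum intermediate yield is C_{P,max}/C_{A0} = (k₁/k₂)^[k₂/(k₂−k₁)].
= (0.0807/0.0497)^(0.0497/(0.0497−0.0807)) = (1.624)^(-1.603) = 0.4597.
C_{P,max} = 0.4597×3.74 = 1.72 mol/L.

1.72 mol/L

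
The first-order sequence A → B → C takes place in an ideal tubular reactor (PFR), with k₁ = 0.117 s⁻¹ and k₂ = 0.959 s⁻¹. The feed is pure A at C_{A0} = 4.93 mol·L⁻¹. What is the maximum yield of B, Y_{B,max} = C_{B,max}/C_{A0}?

0.0911

For a first-order series the maximum intermediate yield is C_{B,max}/C_{A0} = (k₁/k₂)^[k₂/(k₂−k₁)].
= (0.117/0.959)^(0.959/(0.959−0.117)) = (0.1220)^(1.139) = 0.09108.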